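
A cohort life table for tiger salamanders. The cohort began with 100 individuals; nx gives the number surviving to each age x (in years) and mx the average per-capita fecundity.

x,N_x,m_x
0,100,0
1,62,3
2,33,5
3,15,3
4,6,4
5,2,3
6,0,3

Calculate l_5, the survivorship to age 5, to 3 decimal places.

0.020

l_5 = n_5/n_0 = 2/100 = 0.02 → 0.020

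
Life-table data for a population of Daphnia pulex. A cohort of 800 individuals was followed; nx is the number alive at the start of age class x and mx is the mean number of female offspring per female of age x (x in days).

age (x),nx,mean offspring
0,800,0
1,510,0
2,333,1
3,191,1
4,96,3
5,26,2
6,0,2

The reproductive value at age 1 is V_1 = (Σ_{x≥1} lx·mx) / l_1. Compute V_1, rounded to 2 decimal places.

lx = nx/n0 = nx/800: 1, 0.6375, 0.41625, 0.23875, 0.12, 0.0325, 0
lx·mx for x ≥ 1: 0, 0.41625, 0.23875, 0.36, 0.065, 0 → sum = 1.08
V_1 = 1.08 / l_1 = 1.08 / 0.6375 = 1.694118… → 1.69

1.69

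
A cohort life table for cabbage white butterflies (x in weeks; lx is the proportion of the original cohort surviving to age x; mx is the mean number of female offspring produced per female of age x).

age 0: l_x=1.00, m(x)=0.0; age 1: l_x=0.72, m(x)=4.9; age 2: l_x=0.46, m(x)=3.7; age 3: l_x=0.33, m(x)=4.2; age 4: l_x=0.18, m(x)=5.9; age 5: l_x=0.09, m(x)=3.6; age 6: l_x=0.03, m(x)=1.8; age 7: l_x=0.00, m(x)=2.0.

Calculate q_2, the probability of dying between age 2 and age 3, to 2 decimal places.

0.28

q_2 = (l_2 − l_3) / l_2 = (0.46 − 0.33) / 0.46
     = 0.13 / 0.46 = 0.282609… → 0.28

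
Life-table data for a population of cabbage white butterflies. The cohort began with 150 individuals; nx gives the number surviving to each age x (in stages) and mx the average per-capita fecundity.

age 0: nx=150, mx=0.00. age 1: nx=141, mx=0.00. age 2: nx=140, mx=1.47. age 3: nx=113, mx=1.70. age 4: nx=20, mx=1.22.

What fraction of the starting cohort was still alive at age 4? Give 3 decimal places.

l_4 = n_4/n_0 = 20/150 = 0.133333… → 0.133

0.133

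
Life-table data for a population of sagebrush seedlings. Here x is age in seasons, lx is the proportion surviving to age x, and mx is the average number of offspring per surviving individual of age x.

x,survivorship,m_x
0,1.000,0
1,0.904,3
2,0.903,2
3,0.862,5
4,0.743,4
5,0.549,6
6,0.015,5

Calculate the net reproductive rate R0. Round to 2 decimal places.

lx·mx by age: 0, 2.712, 1.806, 4.31, 2.972, 3.294, 0.075
R0 = Σ lx·mx = 15.169 → 15.17

15.17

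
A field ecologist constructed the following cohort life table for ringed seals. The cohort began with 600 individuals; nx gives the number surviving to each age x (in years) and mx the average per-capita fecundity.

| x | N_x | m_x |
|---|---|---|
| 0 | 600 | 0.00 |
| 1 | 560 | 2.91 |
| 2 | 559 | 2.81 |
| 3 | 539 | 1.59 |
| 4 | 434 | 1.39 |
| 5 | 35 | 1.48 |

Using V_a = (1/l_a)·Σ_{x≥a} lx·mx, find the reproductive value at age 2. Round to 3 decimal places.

lx = nx/n0 = nx/600: 1, 0.93333…, 0.93167…, 0.89833…, 0.72333…, 0.05833…
lx·mx for x ≥ 2: 2.617983…, 1.42835…, 1.005433…, 0.086333… → sum = 5.1381…
V_2 = 5.1381… / l_2 = 5.1381… / 0.931667… = 5.514955… → 5.515

5.515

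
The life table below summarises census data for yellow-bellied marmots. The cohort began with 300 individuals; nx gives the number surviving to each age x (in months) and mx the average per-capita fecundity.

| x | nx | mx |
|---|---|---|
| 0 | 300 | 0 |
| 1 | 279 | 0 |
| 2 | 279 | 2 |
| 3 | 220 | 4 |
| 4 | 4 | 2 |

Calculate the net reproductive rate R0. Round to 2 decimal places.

4.82

lx = nx/n0 = nx/300: 1, 0.93, 0.93, 0.73333…, 0.01333…
lx·mx by age: 0, 0, 1.86, 2.933333…, 0.026667…
R0 = Σ lx·mx = 4.82… → 4.82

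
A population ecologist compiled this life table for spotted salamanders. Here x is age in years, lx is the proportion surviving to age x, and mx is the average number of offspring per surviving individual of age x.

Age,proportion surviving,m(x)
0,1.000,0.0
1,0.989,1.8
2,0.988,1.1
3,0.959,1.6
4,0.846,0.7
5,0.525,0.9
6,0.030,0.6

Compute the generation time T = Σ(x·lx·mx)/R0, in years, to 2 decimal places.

lx·mx: 0, 1.7802, 1.0868, 1.5344, 0.5922, 0.4725, 0.018 → R0 = 5.4841
x·lx·mx: 0, 1.7802, 2.1736, 4.6032, 2.3688, 2.3625, 0.108 → Σ = 13.3963
T = 13.3963 / 5.4841 = 2.442753… → 2.44

2.44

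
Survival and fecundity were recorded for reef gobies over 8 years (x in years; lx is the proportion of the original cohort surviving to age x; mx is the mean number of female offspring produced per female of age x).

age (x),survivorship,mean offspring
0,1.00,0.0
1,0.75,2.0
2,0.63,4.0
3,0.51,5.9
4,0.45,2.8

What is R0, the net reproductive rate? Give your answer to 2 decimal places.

lx·mx by age: 0, 1.5, 2.52, 3.009, 1.26
R0 = Σ lx·mx = 8.289 → 8.29

8.29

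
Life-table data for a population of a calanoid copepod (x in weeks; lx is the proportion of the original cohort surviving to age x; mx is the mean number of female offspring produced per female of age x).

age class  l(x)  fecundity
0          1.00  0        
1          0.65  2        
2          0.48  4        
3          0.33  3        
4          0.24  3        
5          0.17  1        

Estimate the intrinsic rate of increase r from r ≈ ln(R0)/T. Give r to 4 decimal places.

R0 = Σ lx·mx = 0 + 1.3 + 1.92 + 0.99 + 0.72 + 0.17 = 5.1
Σ x·lx·mx = 11.84; T = 11.84/5.1 = 2.32157…
r ≈ ln(R0)/T = ln(5.1)/2.32157… = 0.701784… → 0.7018

0.7018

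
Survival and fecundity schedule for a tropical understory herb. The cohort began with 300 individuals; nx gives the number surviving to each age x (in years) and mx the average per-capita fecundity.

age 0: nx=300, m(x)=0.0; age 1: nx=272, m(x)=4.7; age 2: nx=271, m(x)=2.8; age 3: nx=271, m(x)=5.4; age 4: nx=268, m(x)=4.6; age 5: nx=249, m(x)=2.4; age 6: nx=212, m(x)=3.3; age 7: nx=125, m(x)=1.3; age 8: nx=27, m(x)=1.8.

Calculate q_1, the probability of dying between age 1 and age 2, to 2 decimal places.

lx = nx/n0 = nx/300: 1, 0.90667…, 0.90333…, 0.90333…, 0.89333…, 0.83, 0.70667…, 0.41667…, 0.09
q_1 = (l_1 − l_2) / l_1 = (0.906667… − 0.903333…) / 0.906667…
     = 0.003333… / 0.906667… = 0.003676… → 0.00

0.00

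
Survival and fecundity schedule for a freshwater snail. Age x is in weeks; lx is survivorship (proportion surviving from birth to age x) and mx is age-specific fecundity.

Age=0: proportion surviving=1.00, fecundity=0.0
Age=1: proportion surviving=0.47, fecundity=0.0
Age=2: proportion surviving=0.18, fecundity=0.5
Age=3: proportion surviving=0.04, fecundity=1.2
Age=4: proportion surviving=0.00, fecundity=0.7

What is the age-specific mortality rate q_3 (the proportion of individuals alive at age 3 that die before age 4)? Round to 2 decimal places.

1.00

q_3 = (l_3 − l_4) / l_3 = (0.04 − 0) / 0.04
     = 0.04 / 0.04 = 1 → 1.00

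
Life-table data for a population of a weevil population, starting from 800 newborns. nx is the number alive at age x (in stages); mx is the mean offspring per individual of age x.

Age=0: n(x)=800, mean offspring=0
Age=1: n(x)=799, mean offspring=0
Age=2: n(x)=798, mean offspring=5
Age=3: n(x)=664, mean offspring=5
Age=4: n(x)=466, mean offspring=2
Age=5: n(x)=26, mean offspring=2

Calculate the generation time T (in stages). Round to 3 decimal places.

2.644

lx = nx/n0 = nx/800: 1, 0.99875, 0.9975, 0.83, 0.5825, 0.0325
lx·mx: 0, 0, 4.9875, 4.15, 1.165, 0.065 → R0 = 10.3675
x·lx·mx: 0, 0, 9.975, 12.45, 4.66, 0.325 → Σ = 27.41
T = 27.41 / 10.3675 = 2.643839… → 2.644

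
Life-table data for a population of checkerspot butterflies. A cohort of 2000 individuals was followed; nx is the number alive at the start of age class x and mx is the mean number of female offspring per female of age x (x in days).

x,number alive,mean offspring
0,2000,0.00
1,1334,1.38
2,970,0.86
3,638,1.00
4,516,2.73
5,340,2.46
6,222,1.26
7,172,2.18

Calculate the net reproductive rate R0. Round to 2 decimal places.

3.11

lx = nx/n0 = nx/2000: 1, 0.667, 0.485, 0.319, 0.258, 0.17, 0.111, 0.086
lx·mx by age: 0, 0.92046, 0.4171, 0.319, 0.70434, 0.4182, 0.13986, 0.18748
R0 = Σ lx·mx = 3.10644 → 3.11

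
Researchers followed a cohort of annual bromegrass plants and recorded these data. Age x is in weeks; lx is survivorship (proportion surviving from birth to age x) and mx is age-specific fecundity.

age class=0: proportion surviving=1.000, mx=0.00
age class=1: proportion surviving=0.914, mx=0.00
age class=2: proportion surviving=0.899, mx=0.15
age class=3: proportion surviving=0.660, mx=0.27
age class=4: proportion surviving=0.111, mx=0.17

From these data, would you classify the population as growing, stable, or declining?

declining

R0 = Σ lx·mx = 0 + 0 + 0.13485 + 0.1782 + 0.01887 = 0.33192
R0 < 1, so the population is declining.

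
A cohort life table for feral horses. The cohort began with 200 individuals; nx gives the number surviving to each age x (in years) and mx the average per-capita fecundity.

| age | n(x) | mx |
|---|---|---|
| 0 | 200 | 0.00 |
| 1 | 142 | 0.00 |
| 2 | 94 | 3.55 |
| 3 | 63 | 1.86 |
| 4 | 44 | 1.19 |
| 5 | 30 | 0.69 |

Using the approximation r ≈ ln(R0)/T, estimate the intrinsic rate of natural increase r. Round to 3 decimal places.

lx = nx/n0 = nx/200: 1, 0.71, 0.47, 0.315, 0.22, 0.15
R0 = Σ lx·mx = 0 + 0 + 1.6685 + 0.5859 + 0.2618 + 0.1035 = 2.6197
Σ x·lx·mx = 6.6594; T = 6.6594/2.6197 = 2.54205…
r ≈ ln(R0)/T = ln(2.6197)/2.54205… = 0.37885… → 0.379

0.379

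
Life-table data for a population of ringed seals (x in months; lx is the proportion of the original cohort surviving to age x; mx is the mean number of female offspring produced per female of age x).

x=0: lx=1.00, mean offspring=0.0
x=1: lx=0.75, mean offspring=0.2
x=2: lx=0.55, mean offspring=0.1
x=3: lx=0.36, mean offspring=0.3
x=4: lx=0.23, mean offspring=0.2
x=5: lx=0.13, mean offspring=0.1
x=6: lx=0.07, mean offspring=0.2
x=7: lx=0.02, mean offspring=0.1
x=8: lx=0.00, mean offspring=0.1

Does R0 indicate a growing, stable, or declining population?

declining

R0 = Σ lx·mx = 0 + 0.15 + 0.055 + 0.108 + 0.046 + 0.013 + 0.014 + 0.002 + 0 = 0.388
R0 < 1, so the population is declining.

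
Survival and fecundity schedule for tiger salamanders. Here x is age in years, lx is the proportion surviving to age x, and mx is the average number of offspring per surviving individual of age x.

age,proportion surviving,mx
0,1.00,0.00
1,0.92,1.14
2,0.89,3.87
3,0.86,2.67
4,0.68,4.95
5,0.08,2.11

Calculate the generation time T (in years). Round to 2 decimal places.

2.82

lx·mx: 0, 1.0488, 3.4443, 2.2962, 3.366, 0.1688 → R0 = 10.3241
x·lx·mx: 0, 1.0488, 6.8886, 6.8886, 13.464, 0.844 → Σ = 29.134
T = 29.134 / 10.3241 = 2.821941… → 2.82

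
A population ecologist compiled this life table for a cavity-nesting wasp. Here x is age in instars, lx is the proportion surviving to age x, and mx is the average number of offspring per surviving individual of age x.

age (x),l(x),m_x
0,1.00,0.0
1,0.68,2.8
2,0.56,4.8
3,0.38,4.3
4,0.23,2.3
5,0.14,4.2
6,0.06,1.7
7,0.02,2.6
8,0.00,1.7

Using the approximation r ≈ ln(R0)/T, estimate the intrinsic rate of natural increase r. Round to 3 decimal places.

R0 = Σ lx·mx = 0 + 1.904 + 2.688 + 1.634 + 0.529 + 0.588 + 0.102 + 0.052 + 0 = 7.497
Σ x·lx·mx = 18.214; T = 18.214/7.497 = 2.42951…
r ≈ ln(R0)/T = ln(7.497)/2.42951… = 0.82918… → 0.829

0.829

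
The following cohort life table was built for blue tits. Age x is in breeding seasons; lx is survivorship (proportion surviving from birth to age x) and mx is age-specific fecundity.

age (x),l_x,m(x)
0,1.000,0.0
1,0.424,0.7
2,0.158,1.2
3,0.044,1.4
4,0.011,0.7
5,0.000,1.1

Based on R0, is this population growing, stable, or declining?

declining

R0 = Σ lx·mx = 0 + 0.2968 + 0.1896 + 0.0616 + 0.0077 + 0 = 0.5557
R0 < 1, so the population is declining.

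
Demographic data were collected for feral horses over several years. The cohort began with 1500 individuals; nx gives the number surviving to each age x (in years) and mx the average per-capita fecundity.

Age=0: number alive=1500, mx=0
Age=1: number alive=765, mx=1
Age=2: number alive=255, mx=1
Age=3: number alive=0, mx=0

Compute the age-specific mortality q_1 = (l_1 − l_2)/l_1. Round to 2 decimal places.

0.67

lx = nx/n0 = nx/1500: 1, 0.51, 0.17, 0
q_1 = (l_1 − l_2) / l_1 = (0.51 − 0.17) / 0.51
     = 0.34 / 0.51 = 0.666667… → 0.67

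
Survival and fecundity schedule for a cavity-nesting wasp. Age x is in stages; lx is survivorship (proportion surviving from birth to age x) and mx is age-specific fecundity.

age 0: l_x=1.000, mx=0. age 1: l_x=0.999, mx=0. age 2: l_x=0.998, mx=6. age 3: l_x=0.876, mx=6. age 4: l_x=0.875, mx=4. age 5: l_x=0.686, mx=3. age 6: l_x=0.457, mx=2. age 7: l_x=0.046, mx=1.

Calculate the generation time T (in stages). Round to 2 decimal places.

3.26

lx·mx: 0, 0, 5.988, 5.256, 3.5, 2.058, 0.914, 0.046 → R0 = 17.762
x·lx·mx: 0, 0, 11.976, 15.768, 14, 10.29, 5.484, 0.322 → Σ = 57.84
T = 57.84 / 17.762 = 3.25639… → 3.26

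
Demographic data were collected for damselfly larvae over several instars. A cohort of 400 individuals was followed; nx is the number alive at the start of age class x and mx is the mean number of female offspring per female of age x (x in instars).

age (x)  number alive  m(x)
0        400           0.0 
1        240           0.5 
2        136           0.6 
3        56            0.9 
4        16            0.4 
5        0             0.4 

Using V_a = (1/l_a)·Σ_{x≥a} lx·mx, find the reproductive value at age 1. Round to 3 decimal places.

1.077

lx = nx/n0 = nx/400: 1, 0.6, 0.34, 0.14, 0.04, 0
lx·mx for x ≥ 1: 0.3, 0.204, 0.126, 0.016, 0 → sum = 0.646
V_1 = 0.646 / l_1 = 0.646 / 0.6 = 1.076667… → 1.077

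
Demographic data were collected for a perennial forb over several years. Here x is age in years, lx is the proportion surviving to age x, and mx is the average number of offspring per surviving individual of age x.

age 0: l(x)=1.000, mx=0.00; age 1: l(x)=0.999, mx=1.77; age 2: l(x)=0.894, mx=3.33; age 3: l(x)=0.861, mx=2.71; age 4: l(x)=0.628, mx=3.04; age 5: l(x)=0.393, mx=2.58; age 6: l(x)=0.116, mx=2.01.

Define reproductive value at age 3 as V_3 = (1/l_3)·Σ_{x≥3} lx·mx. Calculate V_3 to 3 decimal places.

6.376

lx·mx for x ≥ 3: 2.33331, 1.90912, 1.01394, 0.23316 → sum = 5.48953
V_3 = 5.48953 / l_3 = 5.48953 / 0.861 = 6.375761… → 6.376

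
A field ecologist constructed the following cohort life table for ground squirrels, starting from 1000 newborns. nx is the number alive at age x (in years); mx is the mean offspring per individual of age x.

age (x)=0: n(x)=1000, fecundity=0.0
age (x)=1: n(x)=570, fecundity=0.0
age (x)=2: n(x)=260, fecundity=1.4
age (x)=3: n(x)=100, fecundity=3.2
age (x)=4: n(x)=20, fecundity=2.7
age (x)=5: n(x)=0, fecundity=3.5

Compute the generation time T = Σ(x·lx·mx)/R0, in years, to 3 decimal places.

2.580

lx = nx/n0 = nx/1000: 1, 0.57, 0.26, 0.1, 0.02, 0
lx·mx: 0, 0, 0.364, 0.32, 0.054, 0 → R0 = 0.738
x·lx·mx: 0, 0, 0.728, 0.96, 0.216, 0 → Σ = 1.904
T = 1.904 / 0.738 = 2.579946… → 2.580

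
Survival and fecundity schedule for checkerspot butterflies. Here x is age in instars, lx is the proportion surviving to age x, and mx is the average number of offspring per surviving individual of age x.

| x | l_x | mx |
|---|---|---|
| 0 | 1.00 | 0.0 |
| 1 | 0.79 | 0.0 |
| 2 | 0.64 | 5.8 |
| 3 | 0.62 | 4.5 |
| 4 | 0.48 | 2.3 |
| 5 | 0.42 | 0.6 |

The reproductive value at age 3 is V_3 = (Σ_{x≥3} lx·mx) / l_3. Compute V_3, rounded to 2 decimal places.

lx·mx for x ≥ 3: 2.79, 1.104, 0.252 → sum = 4.146
V_3 = 4.146 / l_3 = 4.146 / 0.62 = 6.687097… → 6.69

6.69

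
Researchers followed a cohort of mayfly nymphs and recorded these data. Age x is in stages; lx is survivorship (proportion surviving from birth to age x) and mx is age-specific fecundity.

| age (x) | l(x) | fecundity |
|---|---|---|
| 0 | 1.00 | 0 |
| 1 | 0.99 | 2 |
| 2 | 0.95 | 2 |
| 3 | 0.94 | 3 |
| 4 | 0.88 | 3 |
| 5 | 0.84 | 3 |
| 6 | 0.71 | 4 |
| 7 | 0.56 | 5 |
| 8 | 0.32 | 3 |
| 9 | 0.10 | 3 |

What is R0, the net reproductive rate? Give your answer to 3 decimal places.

18.760

lx·mx by age: 0, 1.98, 1.9, 2.82, 2.64, 2.52, 2.84, 2.8, 0.96, 0.3
R0 = Σ lx·mx = 18.76 → 18.760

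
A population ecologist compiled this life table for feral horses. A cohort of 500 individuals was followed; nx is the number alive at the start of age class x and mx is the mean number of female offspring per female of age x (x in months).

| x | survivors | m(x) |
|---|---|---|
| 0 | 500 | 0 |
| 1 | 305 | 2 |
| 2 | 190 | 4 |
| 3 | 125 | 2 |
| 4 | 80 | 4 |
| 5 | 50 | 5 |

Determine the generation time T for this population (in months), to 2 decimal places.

2.47

lx = nx/n0 = nx/500: 1, 0.61, 0.38, 0.25, 0.16, 0.1
lx·mx: 0, 1.22, 1.52, 0.5, 0.64, 0.5 → R0 = 4.38
x·lx·mx: 0, 1.22, 3.04, 1.5, 2.56, 2.5 → Σ = 10.82
T = 10.82 / 4.38 = 2.47032… → 2.47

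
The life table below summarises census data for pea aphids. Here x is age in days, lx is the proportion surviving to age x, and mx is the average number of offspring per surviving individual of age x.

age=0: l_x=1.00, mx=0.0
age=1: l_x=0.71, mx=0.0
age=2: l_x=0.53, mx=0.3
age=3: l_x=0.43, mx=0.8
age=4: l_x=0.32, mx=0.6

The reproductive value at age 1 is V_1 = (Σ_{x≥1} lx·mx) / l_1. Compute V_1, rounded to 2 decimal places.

lx·mx for x ≥ 1: 0, 0.159, 0.344, 0.192 → sum = 0.695
V_1 = 0.695 / l_1 = 0.695 / 0.71 = 0.978873… → 0.98

0.98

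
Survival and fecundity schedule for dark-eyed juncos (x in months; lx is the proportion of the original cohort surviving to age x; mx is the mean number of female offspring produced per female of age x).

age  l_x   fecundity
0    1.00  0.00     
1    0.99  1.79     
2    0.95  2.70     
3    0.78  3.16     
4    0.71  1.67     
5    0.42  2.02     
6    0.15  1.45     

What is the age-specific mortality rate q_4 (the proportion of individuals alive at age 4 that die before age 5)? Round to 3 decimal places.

q_4 = (l_4 − l_5) / l_4 = (0.71 − 0.42) / 0.71
     = 0.29 / 0.71 = 0.408451… → 0.408

0.408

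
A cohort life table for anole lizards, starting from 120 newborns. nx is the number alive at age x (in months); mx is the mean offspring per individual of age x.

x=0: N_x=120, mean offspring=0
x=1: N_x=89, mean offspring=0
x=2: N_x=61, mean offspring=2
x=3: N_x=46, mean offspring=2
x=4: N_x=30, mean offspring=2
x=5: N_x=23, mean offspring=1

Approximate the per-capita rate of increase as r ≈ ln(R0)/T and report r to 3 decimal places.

lx = nx/n0 = nx/120: 1, 0.74167…, 0.50833…, 0.38333…, 0.25, 0.19167…
R0 = Σ lx·mx = 0 + 0 + 1.01667… + 0.76667… + 0.5 + 0.19167… = 2.475…
Σ x·lx·mx = 7.291667…; T = 7.291667…/2.475… = 2.94613…
r ≈ ln(R0)/T = ln(2.475…)/2.94613… = 0.3076… → 0.308

0.308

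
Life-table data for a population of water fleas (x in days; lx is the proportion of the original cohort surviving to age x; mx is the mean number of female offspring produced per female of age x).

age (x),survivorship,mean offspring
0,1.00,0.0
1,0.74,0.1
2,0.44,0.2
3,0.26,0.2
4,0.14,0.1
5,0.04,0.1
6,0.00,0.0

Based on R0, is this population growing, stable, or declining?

declining

R0 = Σ lx·mx = 0 + 0.074 + 0.088 + 0.052 + 0.014 + 0.004 + 0 = 0.232
R0 < 1, so the population is declining.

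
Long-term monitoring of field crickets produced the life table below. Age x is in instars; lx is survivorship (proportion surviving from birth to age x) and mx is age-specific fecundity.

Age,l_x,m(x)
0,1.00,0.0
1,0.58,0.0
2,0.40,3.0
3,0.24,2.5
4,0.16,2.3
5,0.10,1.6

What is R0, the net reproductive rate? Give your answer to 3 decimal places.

2.328

lx·mx by age: 0, 0, 1.2, 0.6, 0.368, 0.16
R0 = Σ lx·mx = 2.328 → 2.328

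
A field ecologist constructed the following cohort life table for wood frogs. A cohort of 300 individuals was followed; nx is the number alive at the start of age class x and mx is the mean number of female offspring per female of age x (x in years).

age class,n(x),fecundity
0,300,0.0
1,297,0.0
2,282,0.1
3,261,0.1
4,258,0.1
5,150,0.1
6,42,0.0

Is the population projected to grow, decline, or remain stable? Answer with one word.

declining

lx = nx/n0 = nx/300: 1, 0.99, 0.94, 0.87, 0.86, 0.5, 0.14
R0 = Σ lx·mx = 0 + 0 + 0.094 + 0.087 + 0.086 + 0.05 + 0 = 0.317
R0 < 1, so the population is declining.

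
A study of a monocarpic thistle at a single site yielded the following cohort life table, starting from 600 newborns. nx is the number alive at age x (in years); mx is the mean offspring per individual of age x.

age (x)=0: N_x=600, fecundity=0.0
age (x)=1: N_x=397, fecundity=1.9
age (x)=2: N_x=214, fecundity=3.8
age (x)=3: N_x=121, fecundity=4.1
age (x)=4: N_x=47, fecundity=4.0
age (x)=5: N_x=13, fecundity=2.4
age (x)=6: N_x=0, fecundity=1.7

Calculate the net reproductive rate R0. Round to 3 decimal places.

3.805

lx = nx/n0 = nx/600: 1, 0.66167…, 0.35667…, 0.20167…, 0.07833…, 0.02167…, 0
lx·mx by age: 0, 1.257167…, 1.355333…, 0.826833…, 0.313333…, 0.052…, 0
R0 = Σ lx·mx = 3.804667… → 3.805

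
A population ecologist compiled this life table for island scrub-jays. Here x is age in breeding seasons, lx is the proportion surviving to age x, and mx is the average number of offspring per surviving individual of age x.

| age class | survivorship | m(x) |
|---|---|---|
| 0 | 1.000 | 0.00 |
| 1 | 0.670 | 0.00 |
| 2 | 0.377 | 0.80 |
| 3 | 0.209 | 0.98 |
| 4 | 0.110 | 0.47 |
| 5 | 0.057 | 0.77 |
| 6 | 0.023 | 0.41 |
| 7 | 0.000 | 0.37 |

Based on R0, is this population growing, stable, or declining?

declining

R0 = Σ lx·mx = 0 + 0 + 0.3016 + 0.20482 + 0.0517 + 0.04389 + 0.00943 + 0 = 0.61144
R0 < 1, so the population is declining.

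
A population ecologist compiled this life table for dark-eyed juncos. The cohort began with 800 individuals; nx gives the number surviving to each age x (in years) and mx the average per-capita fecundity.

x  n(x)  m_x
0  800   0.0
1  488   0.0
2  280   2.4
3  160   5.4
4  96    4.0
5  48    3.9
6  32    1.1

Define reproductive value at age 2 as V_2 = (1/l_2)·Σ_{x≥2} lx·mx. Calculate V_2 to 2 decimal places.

7.65

lx = nx/n0 = nx/800: 1, 0.61, 0.35, 0.2, 0.12, 0.06, 0.04
lx·mx for x ≥ 2: 0.84, 1.08, 0.48, 0.234, 0.044 → sum = 2.678
V_2 = 2.678 / l_2 = 2.678 / 0.35 = 7.651429… → 7.65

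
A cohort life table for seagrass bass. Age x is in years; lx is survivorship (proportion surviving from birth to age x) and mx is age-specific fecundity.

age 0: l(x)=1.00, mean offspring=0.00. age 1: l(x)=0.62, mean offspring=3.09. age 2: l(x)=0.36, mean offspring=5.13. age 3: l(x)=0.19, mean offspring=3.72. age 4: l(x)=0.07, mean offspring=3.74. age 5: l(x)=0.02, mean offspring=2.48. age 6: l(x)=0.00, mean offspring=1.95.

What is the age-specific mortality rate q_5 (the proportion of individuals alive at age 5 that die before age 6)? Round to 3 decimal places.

1.000

q_5 = (l_5 − l_6) / l_5 = (0.02 − 0) / 0.02
     = 0.02 / 0.02 = 1 → 1.000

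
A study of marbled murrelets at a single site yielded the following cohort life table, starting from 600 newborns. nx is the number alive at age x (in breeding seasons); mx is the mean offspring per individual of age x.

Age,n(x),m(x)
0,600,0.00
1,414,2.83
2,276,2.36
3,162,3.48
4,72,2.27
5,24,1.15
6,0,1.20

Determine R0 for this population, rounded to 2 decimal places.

4.30

lx = nx/n0 = nx/600: 1, 0.69, 0.46, 0.27, 0.12, 0.04, 0
lx·mx by age: 0, 1.9527, 1.0856, 0.9396, 0.2724, 0.046, 0
R0 = Σ lx·mx = 4.2963 → 4.30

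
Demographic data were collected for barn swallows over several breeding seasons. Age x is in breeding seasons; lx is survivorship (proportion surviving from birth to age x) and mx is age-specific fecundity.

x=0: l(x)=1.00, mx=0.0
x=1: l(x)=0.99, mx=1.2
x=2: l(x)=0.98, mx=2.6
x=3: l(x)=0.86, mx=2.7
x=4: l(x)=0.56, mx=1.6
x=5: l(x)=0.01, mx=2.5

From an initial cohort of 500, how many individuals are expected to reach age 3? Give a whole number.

Expected survivors = N0 · l_3 = 500 × 0.86 = 430 → 430

430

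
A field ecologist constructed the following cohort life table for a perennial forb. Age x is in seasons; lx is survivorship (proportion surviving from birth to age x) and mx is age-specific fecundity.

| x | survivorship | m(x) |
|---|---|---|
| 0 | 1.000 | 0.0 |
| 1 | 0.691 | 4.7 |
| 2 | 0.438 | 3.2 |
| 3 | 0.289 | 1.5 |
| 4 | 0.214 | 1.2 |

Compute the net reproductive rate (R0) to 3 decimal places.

5.340

lx·mx by age: 0, 3.2477, 1.4016, 0.4335, 0.2568
R0 = Σ lx·mx = 5.3396 → 5.340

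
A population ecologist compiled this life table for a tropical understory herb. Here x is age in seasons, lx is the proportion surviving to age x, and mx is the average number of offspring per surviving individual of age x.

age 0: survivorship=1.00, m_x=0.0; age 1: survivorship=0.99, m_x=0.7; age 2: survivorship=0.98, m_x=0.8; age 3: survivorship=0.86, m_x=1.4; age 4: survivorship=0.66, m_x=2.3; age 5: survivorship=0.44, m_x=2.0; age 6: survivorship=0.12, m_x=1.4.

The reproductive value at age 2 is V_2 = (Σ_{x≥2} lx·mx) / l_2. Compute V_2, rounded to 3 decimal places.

4.647

lx·mx for x ≥ 2: 0.784, 1.204, 1.518, 0.88, 0.168 → sum = 4.554
V_2 = 4.554 / l_2 = 4.554 / 0.98 = 4.646939… → 4.647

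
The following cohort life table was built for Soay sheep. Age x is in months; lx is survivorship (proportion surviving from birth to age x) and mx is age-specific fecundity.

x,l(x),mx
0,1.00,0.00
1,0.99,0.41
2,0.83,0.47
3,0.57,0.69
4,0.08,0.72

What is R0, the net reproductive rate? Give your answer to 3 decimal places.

1.247

lx·mx by age: 0, 0.4059, 0.3901, 0.3933, 0.0576
R0 = Σ lx·mx = 1.2469 → 1.247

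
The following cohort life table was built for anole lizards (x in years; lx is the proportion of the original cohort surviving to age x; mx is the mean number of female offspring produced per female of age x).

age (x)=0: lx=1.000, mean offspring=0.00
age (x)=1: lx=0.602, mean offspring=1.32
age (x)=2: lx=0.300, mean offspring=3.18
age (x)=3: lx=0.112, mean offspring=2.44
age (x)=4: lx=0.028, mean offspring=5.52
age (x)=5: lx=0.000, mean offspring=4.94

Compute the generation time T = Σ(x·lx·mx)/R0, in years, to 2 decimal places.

1.90

lx·mx: 0, 0.79464, 0.954, 0.27328, 0.15456, 0 → R0 = 2.17648
x·lx·mx: 0, 0.79464, 1.908, 0.81984, 0.61824, 0 → Σ = 4.14072
T = 4.14072 / 2.17648 = 1.902485… → 1.90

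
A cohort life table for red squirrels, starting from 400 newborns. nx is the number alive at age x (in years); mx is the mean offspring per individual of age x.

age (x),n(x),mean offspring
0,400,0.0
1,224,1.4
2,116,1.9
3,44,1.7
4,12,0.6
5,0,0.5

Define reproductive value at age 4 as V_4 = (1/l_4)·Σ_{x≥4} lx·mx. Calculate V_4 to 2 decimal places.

0.60

lx = nx/n0 = nx/400: 1, 0.56, 0.29, 0.11, 0.03, 0
lx·mx for x ≥ 4: 0.018, 0 → sum = 0.018
V_4 = 0.018 / l_4 = 0.018 / 0.03 = 0.6 → 0.60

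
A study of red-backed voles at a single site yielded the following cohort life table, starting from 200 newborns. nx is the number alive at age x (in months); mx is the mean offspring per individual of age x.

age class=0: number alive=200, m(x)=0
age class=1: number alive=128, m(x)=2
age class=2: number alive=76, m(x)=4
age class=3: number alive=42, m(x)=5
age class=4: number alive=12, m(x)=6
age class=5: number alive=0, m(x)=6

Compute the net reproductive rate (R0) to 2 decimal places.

lx = nx/n0 = nx/200: 1, 0.64, 0.38, 0.21, 0.06, 0
lx·mx by age: 0, 1.28, 1.52, 1.05, 0.36, 0
R0 = Σ lx·mx = 4.21 → 4.21

4.21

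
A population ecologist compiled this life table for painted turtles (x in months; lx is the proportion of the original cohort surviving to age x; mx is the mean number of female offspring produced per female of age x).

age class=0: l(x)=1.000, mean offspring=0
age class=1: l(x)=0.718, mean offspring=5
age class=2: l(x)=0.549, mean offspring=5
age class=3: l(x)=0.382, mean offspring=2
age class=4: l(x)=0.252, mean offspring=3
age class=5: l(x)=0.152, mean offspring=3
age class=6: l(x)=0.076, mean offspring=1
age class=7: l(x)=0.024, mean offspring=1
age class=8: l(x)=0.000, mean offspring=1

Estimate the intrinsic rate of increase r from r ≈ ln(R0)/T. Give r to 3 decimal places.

1.035

R0 = Σ lx·mx = 0 + 3.59 + 2.745 + 0.764 + 0.756 + 0.456 + 0.076 + 0.024 + 0 = 8.411
Σ x·lx·mx = 17.3; T = 17.3/8.411 = 2.05683…
r ≈ ln(R0)/T = ln(8.411)/2.05683… = 1.03535… → 1.035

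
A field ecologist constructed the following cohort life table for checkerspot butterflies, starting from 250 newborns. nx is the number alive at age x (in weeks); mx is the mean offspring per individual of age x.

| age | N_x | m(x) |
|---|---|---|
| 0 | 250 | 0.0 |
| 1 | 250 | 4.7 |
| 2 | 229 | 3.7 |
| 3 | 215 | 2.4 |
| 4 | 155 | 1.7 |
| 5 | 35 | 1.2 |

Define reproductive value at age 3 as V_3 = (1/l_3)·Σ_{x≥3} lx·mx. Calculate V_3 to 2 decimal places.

3.82

lx = nx/n0 = nx/250: 1, 1, 0.916, 0.86, 0.62, 0.14
lx·mx for x ≥ 3: 2.064, 1.054, 0.168 → sum = 3.286
V_3 = 3.286 / l_3 = 3.286 / 0.86 = 3.82093… → 3.82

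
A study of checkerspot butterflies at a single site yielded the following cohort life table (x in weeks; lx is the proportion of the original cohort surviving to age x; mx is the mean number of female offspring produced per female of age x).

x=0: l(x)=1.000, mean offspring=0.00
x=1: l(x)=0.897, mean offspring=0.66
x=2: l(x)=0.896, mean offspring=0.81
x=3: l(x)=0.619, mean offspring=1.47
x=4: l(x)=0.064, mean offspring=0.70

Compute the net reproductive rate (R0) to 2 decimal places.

lx·mx by age: 0, 0.59202, 0.72576, 0.90993, 0.0448
R0 = Σ lx·mx = 2.27251 → 2.27

2.27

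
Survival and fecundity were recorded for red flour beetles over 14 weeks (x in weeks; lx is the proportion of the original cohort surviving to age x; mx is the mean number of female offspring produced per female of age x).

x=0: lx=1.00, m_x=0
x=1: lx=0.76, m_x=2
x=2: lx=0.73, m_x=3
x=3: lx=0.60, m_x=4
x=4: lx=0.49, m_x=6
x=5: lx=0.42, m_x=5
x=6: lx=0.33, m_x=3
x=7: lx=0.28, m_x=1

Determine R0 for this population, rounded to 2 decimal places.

lx·mx by age: 0, 1.52, 2.19, 2.4, 2.94, 2.1, 0.99, 0.28
R0 = Σ lx·mx = 12.42 → 12.42

12.42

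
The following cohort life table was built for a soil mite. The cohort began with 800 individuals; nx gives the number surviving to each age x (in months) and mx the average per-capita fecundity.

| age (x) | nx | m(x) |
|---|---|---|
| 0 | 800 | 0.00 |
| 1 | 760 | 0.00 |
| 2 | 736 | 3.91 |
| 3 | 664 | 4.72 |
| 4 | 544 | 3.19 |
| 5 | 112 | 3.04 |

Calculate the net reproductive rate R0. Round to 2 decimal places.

10.11

lx = nx/n0 = nx/800: 1, 0.95, 0.92, 0.83, 0.68, 0.14
lx·mx by age: 0, 0, 3.5972, 3.9176, 2.1692, 0.4256
R0 = Σ lx·mx = 10.1096 → 10.11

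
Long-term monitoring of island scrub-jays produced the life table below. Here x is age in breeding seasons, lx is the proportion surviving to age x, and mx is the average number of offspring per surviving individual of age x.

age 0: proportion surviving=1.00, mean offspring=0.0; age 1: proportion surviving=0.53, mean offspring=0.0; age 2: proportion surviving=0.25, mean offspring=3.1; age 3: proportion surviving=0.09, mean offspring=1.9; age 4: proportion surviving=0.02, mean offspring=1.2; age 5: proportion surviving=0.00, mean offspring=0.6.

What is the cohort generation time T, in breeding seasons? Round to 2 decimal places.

2.23

lx·mx: 0, 0, 0.775, 0.171, 0.024, 0 → R0 = 0.97
x·lx·mx: 0, 0, 1.55, 0.513, 0.096, 0 → Σ = 2.159
T = 2.159 / 0.97 = 2.225773… → 2.23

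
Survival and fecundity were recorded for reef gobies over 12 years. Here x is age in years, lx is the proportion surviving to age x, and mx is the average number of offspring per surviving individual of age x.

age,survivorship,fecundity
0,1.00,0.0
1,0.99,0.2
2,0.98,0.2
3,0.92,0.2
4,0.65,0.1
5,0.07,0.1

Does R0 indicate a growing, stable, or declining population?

R0 = Σ lx·mx = 0 + 0.198 + 0.196 + 0.184 + 0.065 + 0.007 = 0.65
R0 < 1, so the population is declining.

declining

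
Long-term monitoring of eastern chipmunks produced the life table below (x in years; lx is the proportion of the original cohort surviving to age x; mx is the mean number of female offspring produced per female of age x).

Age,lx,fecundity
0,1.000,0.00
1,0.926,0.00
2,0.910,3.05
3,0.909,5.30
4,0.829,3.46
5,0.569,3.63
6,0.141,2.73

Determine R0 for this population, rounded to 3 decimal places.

12.912

lx·mx by age: 0, 0, 2.7755, 4.8177, 2.86834, 2.06547, 0.38493
R0 = Σ lx·mx = 12.91194 → 12.912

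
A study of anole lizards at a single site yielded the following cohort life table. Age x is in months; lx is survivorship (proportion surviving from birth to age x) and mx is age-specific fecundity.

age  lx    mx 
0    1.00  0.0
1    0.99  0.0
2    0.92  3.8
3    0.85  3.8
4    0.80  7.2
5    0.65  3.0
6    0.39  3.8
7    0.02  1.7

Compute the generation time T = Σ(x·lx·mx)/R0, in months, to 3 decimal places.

3.674

lx·mx: 0, 0, 3.496, 3.23, 5.76, 1.95, 1.482, 0.034 → R0 = 15.952
x·lx·mx: 0, 0, 6.992, 9.69, 23.04, 9.75, 8.892, 0.238 → Σ = 58.602
T = 58.602 / 15.952 = 3.673646… → 3.674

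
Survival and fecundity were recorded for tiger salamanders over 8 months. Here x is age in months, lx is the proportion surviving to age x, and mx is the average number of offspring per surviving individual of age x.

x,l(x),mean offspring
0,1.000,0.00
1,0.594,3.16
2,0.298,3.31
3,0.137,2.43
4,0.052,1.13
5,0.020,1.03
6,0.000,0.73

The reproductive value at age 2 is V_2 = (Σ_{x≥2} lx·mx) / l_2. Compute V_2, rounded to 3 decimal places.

4.693

lx·mx for x ≥ 2: 0.98638, 0.33291, 0.05876, 0.0206, 0 → sum = 1.39865
V_2 = 1.39865 / l_2 = 1.39865 / 0.298 = 4.693456… → 4.693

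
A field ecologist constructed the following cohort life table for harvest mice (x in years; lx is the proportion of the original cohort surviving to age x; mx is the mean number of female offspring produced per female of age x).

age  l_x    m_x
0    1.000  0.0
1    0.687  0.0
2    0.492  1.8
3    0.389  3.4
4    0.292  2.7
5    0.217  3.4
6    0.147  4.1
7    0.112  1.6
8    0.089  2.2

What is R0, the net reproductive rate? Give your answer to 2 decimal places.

4.71

lx·mx by age: 0, 0, 0.8856, 1.3226, 0.7884, 0.7378, 0.6027, 0.1792, 0.1958
R0 = Σ lx·mx = 4.7121 → 4.71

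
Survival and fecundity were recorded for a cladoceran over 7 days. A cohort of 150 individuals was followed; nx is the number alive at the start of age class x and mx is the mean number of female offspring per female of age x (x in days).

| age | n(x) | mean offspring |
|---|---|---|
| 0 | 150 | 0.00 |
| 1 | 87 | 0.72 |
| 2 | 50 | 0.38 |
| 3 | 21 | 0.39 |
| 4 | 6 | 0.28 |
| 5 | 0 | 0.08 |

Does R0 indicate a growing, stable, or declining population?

lx = nx/n0 = nx/150: 1, 0.58, 0.33333…, 0.14, 0.04, 0
R0 = Σ lx·mx = 0 + 0.4176 + 0.126667… + 0.0546 + 0.0112 + 0 = 0.610067…
R0 < 1, so the population is declining.

declining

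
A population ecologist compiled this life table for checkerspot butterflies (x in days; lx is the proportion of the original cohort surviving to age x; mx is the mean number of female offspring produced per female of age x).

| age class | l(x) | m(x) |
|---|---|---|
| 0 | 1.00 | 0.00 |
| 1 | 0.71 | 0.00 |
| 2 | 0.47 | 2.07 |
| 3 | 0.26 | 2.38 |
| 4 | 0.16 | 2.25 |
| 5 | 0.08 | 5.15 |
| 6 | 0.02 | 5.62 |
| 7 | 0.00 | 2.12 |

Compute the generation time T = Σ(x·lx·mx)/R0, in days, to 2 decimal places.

3.22

lx·mx: 0, 0, 0.9729, 0.6188, 0.36, 0.412, 0.1124, 0 → R0 = 2.4761
x·lx·mx: 0, 0, 1.9458, 1.8564, 1.44, 2.06, 0.6744, 0 → Σ = 7.9766
T = 7.9766 / 2.4761 = 3.221437… → 3.22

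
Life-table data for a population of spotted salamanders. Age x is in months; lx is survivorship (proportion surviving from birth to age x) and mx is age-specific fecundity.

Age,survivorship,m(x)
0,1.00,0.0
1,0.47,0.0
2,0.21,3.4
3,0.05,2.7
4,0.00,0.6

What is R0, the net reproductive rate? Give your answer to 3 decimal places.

lx·mx by age: 0, 0, 0.714, 0.135, 0
R0 = Σ lx·mx = 0.849 → 0.849

0.849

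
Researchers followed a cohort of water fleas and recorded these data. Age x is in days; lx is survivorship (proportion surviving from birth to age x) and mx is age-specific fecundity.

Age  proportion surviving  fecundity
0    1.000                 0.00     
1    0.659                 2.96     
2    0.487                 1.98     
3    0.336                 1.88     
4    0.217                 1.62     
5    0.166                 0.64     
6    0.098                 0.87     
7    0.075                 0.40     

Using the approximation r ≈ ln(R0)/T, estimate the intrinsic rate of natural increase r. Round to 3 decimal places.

R0 = Σ lx·mx = 0 + 1.95064 + 0.96426 + 0.63168 + 0.35154 + 0.10624 + 0.08526 + 0.03 = 4.11962
Σ x·lx·mx = 8.43312; T = 8.43312/4.11962 = 2.04706…
r ≈ ln(R0)/T = ln(4.11962)/2.04706… = 0.69161… → 0.692

0.692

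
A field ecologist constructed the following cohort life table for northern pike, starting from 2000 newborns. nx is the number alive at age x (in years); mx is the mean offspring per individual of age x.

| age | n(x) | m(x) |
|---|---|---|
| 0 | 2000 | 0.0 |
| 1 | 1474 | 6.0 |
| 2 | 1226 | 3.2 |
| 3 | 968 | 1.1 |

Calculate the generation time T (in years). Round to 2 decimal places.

lx = nx/n0 = nx/2000: 1, 0.737, 0.613, 0.484
lx·mx: 0, 4.422, 1.9616, 0.5324 → R0 = 6.916
x·lx·mx: 0, 4.422, 3.9232, 1.5972 → Σ = 9.9424
T = 9.9424 / 6.916 = 1.437594… → 1.44

1.44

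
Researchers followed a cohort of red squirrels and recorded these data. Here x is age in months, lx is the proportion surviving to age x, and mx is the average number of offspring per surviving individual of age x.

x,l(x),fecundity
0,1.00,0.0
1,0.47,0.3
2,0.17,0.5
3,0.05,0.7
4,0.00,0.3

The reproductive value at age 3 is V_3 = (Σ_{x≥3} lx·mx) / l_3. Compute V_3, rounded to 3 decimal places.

lx·mx for x ≥ 3: 0.035, 0 → sum = 0.035
V_3 = 0.035 / l_3 = 0.035 / 0.05 = 0.7 → 0.700

0.700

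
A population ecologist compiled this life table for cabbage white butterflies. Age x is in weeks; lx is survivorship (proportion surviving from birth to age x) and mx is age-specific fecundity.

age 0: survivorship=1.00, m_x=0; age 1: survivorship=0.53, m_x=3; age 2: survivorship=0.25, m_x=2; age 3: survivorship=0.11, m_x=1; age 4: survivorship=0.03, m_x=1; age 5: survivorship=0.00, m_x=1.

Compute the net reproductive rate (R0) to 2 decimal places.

2.23

lx·mx by age: 0, 1.59, 0.5, 0.11, 0.03, 0
R0 = Σ lx·mx = 2.23 → 2.23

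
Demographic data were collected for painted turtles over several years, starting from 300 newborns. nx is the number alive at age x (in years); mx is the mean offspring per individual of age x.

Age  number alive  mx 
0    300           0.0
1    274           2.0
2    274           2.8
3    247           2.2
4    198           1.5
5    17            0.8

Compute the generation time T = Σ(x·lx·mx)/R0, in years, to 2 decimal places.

lx = nx/n0 = nx/300: 1, 0.91333…, 0.91333…, 0.82333…, 0.66, 0.05667…
lx·mx: 0, 1.826667…, 2.557333…, 1.811333…, 0.99, 0.045333… → R0 = 7.230667…
x·lx·mx: 0, 1.826667…, 5.114667…, 5.434…, 3.96, 0.226667… → Σ = 16.562…
T = 16.562… / 7.230667… = 2.290522… → 2.29

2.29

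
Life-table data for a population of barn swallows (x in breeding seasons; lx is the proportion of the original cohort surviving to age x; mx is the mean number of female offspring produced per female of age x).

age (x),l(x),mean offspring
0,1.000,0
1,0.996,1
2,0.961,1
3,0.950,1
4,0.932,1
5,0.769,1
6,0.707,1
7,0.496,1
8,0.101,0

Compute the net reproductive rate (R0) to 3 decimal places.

lx·mx by age: 0, 0.996, 0.961, 0.95, 0.932, 0.769, 0.707, 0.496, 0
R0 = Σ lx·mx = 5.811 → 5.811

5.811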